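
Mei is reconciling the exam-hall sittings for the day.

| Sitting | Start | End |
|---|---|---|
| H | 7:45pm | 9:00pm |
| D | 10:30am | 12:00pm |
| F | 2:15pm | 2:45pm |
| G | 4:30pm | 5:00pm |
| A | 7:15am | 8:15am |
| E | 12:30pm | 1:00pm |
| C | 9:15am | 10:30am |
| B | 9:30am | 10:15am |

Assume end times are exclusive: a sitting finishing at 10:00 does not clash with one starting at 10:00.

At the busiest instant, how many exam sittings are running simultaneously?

Sort all start/end points and keep a running count:
7:15am start A → 1
8:15am end A → 0
9:15am start C → 1
9:30am start B → 2
10:15am end B → 1
10:30am end C → 0
10:30am start D → 1
12:00pm end D → 0
12:30pm start E → 1
1:00pm end E → 0
2:15pm start F → 1
2:45pm end F → 0
4:30pm start G → 1
5:00pm end G → 0
7:45pm start H → 1
9:00pm end H → 0
Peak is 2, at 9:30am (B, C).

2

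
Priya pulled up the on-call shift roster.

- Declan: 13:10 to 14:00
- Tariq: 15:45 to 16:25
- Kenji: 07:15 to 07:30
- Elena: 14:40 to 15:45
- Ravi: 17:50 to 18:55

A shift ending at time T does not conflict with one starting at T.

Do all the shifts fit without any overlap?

Check each pair: they overlap iff neither finishes before the other starts.
Sorted by start: Kenji, Declan, Elena, Tariq, Ravi.
Declan starts after Kenji ends — done with Kenji.
Elena starts after Declan ends — done with Declan.
Tariq starts exactly when Elena ends (back-to-back, no overlap) — done with Elena.
Ravi starts after Tariq ends.
Every pair is clear; the schedule has no overlaps.

Yes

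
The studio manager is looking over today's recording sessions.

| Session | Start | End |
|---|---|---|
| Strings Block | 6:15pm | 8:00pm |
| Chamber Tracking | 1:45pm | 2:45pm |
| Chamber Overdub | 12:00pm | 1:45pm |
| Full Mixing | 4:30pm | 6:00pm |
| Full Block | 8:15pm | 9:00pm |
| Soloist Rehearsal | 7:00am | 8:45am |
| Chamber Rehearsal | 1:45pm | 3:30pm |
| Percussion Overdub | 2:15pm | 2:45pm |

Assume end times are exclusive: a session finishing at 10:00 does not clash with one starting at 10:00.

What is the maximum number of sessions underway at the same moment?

3

Sweep the timeline, counting +1 at each start and −1 at each end (ends before starts at a tie):
7:00am start Soloist Rehearsal → 1
8:45am end Soloist Rehearsal → 0
12:00pm start Chamber Overdub → 1
1:45pm end Chamber Overdub → 0
1:45pm start Chamber Rehearsal → 1
1:45pm start Chamber Tracking → 2
2:15pm start Percussion Overdub → 3
2:45pm end Chamber Tracking → 2
2:45pm end Percussion Overdub → 1
3:30pm end Chamber Rehearsal → 0
4:30pm start Full Mixing → 1
6:00pm end Full Mixing → 0
6:15pm start Strings Block → 1
8:00pm end Strings Block → 0
8:15pm start Full Block → 1
9:00pm end Full Block → 0
Peak is 3, at 2:15pm (Chamber Rehearsal, Chamber Tracking, Percussion Overdub).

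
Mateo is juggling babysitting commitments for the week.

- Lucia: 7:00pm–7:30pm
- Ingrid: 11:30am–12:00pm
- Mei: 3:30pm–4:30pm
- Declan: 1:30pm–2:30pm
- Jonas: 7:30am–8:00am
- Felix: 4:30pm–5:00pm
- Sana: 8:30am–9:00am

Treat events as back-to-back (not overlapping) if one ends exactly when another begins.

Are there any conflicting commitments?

No

Sorted by start: Jonas, Sana, Ingrid, Declan, Mei, Felix, Lucia.
Sana starts after Jonas ends — done with Jonas.
Ingrid starts after Sana ends — done with Sana.
Declan starts after Ingrid ends — done with Ingrid.
Mei starts after Declan ends — done with Declan.
Felix starts exactly when Mei ends (back-to-back, no overlap) — done with Mei.
Lucia starts after Felix ends.
Every pair is clear; the schedule has no overlaps.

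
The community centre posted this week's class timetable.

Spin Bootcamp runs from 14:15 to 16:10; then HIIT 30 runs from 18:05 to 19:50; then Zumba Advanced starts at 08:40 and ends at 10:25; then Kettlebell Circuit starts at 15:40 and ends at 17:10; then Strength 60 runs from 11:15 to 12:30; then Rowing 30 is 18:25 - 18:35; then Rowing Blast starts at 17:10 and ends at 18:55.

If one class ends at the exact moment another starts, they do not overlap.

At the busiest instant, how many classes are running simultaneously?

Sweep the timeline, counting +1 at each start and −1 at each end (ends before starts at a tie):
08:40 start Zumba Advanced → 1
10:25 end Zumba Advanced → 0
11:15 start Strength 60 → 1
12:30 end Strength 60 → 0
14:15 start Spin Bootcamp → 1
15:40 start Kettlebell Circuit → 2
16:10 end Spin Bootcamp → 1
17:10 end Kettlebell Circuit → 0
17:10 start Rowing Blast → 1
18:05 start HIIT 30 → 2
18:25 start Rowing 30 → 3
18:35 end Rowing 30 → 2
18:55 end Rowing Blast → 1
19:50 end HIIT 30 → 0
Peak is 3, at 18:25 (HIIT 30, Rowing 30, Rowing Blast).

3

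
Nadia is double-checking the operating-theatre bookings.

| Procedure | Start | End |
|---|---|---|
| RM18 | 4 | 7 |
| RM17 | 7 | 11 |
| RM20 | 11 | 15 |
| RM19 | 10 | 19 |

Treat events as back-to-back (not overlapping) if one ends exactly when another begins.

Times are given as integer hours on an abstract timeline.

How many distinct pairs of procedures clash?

Sorted by start: RM18, RM17, RM19, RM20.
RM17 starts exactly when RM18 ends (back-to-back, no overlap) — done with RM18.
RM19 starts before RM17 ends → RM17 and RM19 overlap.
RM20 starts exactly when RM17 ends (back-to-back, no overlap).
RM20 starts before RM19 ends → RM19 and RM20 overlap.
Overlapping pairs: RM17 & RM19, RM19 & RM20 — 2 in total.

2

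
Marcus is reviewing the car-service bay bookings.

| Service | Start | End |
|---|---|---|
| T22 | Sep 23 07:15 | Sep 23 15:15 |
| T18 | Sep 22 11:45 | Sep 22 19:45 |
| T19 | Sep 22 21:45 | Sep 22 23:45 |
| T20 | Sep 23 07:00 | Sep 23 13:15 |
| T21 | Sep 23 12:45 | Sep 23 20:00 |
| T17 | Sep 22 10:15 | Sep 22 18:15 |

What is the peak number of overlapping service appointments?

3

Walk through starts and ends in time order (an end at T is processed before a start at T):
Sep 22 10:15 start T17 → 1
Sep 22 11:45 start T18 → 2
Sep 22 18:15 end T17 → 1
Sep 22 19:45 end T18 → 0
Sep 22 21:45 start T19 → 1
Sep 22 23:45 end T19 → 0
Sep 23 07:00 start T20 → 1
Sep 23 07:15 start T22 → 2
Sep 23 12:45 start T21 → 3
Sep 23 13:15 end T20 → 2
Sep 23 15:15 end T22 → 1
Sep 23 20:00 end T21 → 0
Peak is 3, at Sep 23 12:45 (T20, T21, T22).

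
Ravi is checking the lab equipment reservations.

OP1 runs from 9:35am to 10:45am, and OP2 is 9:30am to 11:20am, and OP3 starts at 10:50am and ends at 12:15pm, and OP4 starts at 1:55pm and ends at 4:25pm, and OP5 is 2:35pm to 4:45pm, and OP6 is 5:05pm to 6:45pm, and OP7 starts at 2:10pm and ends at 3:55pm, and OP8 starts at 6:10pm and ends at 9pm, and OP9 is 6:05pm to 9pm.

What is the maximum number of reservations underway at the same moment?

Sort all start/end points and keep a running count:
9:30am start OP2 → 1
9:35am start OP1 → 2
10:45am end OP1 → 1
10:50am start OP3 → 2
11:20am end OP2 → 1
12:15pm end OP3 → 0
1:55pm start OP4 → 1
2:10pm start OP7 → 2
2:35pm start OP5 → 3
3:55pm end OP7 → 2
4:25pm end OP4 → 1
4:45pm end OP5 → 0
5:05pm start OP6 → 1
6:05pm start OP9 → 2
6:10pm start OP8 → 3
6:45pm end OP6 → 2
9pm end OP8 → 1
9pm end OP9 → 0
Peak is 3, at 2:35pm (OP4, OP5, OP7).

3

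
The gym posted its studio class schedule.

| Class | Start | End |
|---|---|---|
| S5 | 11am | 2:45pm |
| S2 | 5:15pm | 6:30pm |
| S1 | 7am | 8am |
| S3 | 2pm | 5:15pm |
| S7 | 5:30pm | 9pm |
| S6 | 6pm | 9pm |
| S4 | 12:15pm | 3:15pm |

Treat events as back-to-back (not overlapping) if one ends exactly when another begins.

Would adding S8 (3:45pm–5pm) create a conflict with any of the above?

S1: ends 8am at or before S8 starts 3:45pm → clear.
S5: ends 2:45pm at or before S8 starts 3:45pm → clear.
S4: ends 3:15pm at or before S8 starts 3:45pm → clear.
S3: starts 2pm before S8 ends 5pm, and ends 5:15pm after S8 starts 3:45pm → overlap.
S2: starts 5:15pm at or after S8 ends 5pm → clear.
S7: starts 5:30pm at or after S8 ends 5pm → clear.
S6: starts 6pm at or after S8 ends 5pm → clear.
S8 overlaps S3.

Yes — it overlaps S3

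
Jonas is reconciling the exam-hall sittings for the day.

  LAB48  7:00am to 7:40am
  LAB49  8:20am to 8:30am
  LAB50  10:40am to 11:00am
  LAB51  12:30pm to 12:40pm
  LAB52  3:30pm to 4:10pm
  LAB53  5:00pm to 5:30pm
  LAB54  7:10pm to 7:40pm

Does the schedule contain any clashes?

No

Two intervals overlap when each starts before the other ends.
Sorted by start: LAB48, LAB49, LAB50, LAB51, LAB52, LAB53, LAB54.
LAB49 starts after LAB48 ends — done with LAB48.
LAB50 starts after LAB49 ends — done with LAB49.
LAB51 starts after LAB50 ends — done with LAB50.
LAB52 starts after LAB51 ends — done with LAB51.
LAB53 starts after LAB52 ends — done with LAB52.
LAB54 starts after LAB53 ends.
Every pair is clear; the schedule has no overlaps.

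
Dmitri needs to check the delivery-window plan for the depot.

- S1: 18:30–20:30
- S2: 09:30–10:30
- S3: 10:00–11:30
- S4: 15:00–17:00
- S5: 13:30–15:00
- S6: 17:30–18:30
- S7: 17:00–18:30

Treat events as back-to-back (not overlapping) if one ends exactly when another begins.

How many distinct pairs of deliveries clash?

Sorted by start: S2, S3, S5, S4, S7, S6, S1.
S3 starts before S2 ends → S2 and S3 overlap.
S5 starts after S2 ends, so nothing later overlaps S2 either.
S5 starts after S3 ends, so nothing later overlaps S3 either.
S4 starts exactly when S5 ends (back-to-back, no overlap), so nothing later overlaps S5 either.
S7 starts exactly when S4 ends (back-to-back, no overlap), so nothing later overlaps S4 either.
S6 starts before S7 ends → S7 and S6 overlap.
S1 starts exactly when S7 ends (back-to-back, no overlap).
S1 starts exactly when S6 ends (back-to-back, no overlap).
Overlapping pairs: S2 & S3, S6 & S7 — 2 in total.

2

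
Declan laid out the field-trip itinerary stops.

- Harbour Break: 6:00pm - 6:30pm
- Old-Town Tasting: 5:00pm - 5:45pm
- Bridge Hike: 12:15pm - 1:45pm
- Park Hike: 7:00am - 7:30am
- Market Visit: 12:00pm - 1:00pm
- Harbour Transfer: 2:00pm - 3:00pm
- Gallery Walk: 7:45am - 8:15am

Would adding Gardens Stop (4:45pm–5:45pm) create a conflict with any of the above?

Yes — it overlaps Old-Town Tasting

Park Hike: ends 7:30am at or before Gardens Stop starts 4:45pm → clear.
Gallery Walk: ends 8:15am at or before Gardens Stop starts 4:45pm → clear.
Market Visit: ends 1:00pm at or before Gardens Stop starts 4:45pm → clear.
Bridge Hike: ends 1:45pm at or before Gardens Stop starts 4:45pm → clear.
Harbour Transfer: ends 3:00pm at or before Gardens Stop starts 4:45pm → clear.
Old-Town Tasting: starts 5:00pm before Gardens Stop ends 5:45pm, and ends 5:45pm after Gardens Stop starts 4:45pm → overlap.
Harbour Break: starts 6:00pm at or after Gardens Stop ends 5:45pm → clear.
Gardens Stop overlaps Old-Town Tasting.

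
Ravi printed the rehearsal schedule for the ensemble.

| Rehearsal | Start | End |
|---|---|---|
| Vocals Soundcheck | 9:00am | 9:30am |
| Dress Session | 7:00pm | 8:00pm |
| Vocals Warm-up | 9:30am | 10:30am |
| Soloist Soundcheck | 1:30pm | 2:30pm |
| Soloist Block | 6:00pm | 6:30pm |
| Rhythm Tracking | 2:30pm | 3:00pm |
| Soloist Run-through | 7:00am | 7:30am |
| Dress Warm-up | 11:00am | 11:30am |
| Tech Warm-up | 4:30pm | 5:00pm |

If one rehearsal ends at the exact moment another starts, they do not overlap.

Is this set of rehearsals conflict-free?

Yes

Sorted by start: Soloist Run-through, Vocals Soundcheck, Vocals Warm-up, Dress Warm-up, Soloist Soundcheck, Rhythm Tracking, Tech Warm-up, Soloist Block, Dress Session.
Vocals Soundcheck starts after Soloist Run-through ends; Soloist Run-through is clear from here.
Vocals Warm-up starts exactly when Vocals Soundcheck ends (back-to-back, no overlap); Vocals Soundcheck is clear from here.
Dress Warm-up starts after Vocals Warm-up ends; Vocals Warm-up is clear from here.
Soloist Soundcheck starts after Dress Warm-up ends; Dress Warm-up is clear from here.
Rhythm Tracking starts exactly when Soloist Soundcheck ends (back-to-back, no overlap); Soloist Soundcheck is clear from here.
Tech Warm-up starts after Rhythm Tracking ends; Rhythm Tracking is clear from here.
Soloist Block starts after Tech Warm-up ends; Tech Warm-up is clear from here.
Dress Session starts after Soloist Block ends.
Every pair is clear; the schedule has no overlaps.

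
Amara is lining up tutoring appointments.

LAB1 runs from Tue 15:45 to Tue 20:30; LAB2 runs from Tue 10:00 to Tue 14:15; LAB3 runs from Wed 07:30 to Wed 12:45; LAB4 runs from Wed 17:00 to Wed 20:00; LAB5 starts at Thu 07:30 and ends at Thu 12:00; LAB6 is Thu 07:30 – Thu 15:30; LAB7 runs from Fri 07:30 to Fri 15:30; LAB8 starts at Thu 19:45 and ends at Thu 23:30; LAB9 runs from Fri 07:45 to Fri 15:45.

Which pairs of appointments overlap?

Check each pair: they overlap iff neither finishes before the other starts.
Sorted by start: LAB2, LAB1, LAB3, LAB4, LAB5, LAB6, LAB8, LAB7, LAB9.
LAB1 starts after LAB2 ends — done with LAB2.
LAB3 starts after LAB1 ends — done with LAB1.
LAB4 starts after LAB3 ends — done with LAB3.
LAB5 starts after LAB4 ends — done with LAB4.
LAB6 starts before LAB5 ends → LAB5 and LAB6 overlap.
LAB8 starts after LAB5 ends — done with LAB5.
LAB8 starts after LAB6 ends — done with LAB6.
LAB7 starts after LAB8 ends — done with LAB8.
LAB9 starts before LAB7 ends → LAB7 and LAB9 overlap.

LAB5 & LAB6, LAB7 & LAB9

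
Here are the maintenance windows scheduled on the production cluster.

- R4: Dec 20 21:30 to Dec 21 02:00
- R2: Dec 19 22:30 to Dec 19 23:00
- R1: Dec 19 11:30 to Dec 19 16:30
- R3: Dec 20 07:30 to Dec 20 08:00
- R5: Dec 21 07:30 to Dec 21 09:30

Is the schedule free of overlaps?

Yes

Sorted by start: R1, R2, R3, R4, R5.
R2 starts after R1 ends; R1 is clear from here.
R3 starts after R2 ends; R2 is clear from here.
R4 starts after R3 ends; R3 is clear from here.
R5 starts after R4 ends.
Every pair is clear; the schedule has no overlaps.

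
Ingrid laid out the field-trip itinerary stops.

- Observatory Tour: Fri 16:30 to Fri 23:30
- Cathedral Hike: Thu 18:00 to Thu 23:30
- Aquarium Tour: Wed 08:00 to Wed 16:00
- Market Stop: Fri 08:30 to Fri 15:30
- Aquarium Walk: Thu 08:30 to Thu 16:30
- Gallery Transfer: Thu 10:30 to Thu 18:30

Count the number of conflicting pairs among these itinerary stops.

Sorted by start: Aquarium Tour, Aquarium Walk, Gallery Transfer, Cathedral Hike, Market Stop, Observatory Tour.
Aquarium Walk starts after Aquarium Tour ends — done with Aquarium Tour.
Gallery Transfer starts before Aquarium Walk ends → Aquarium Walk and Gallery Transfer overlap.
Cathedral Hike starts after Aquarium Walk ends — done with Aquarium Walk.
Cathedral Hike starts before Gallery Transfer ends → Gallery Transfer and Cathedral Hike overlap.
Market Stop starts after Gallery Transfer ends — done with Gallery Transfer.
Market Stop starts after Cathedral Hike ends — done with Cathedral Hike.
Observatory Tour starts after Market Stop ends.
Overlapping pairs: Aquarium Walk & Gallery Transfer, Cathedral Hike & Gallery Transfer — 2 in total.

2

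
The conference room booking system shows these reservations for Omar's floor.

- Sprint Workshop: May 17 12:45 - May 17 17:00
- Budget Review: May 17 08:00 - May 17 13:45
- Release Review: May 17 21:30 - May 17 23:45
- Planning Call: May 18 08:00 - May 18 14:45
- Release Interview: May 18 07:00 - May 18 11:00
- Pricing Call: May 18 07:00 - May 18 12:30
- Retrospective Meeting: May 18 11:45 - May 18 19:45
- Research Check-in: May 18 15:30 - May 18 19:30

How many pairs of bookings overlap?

7

Sorted by start: Budget Review, Sprint Workshop, Release Review, Release Interview, Pricing Call, Planning Call, Retrospective Meeting, Research Check-in.
Sprint Workshop starts before Budget Review ends → Budget Review and Sprint Workshop overlap.
Release Review starts after Budget Review ends, so nothing later overlaps Budget Review either.
Release Review starts after Sprint Workshop ends, so nothing later overlaps Sprint Workshop either.
Release Interview starts after Release Review ends, so nothing later overlaps Release Review either.
Pricing Call starts before Release Interview ends → Release Interview and Pricing Call overlap.
Planning Call starts before Release Interview ends → Release Interview and Planning Call overlap.
Retrospective Meeting starts after Release Interview ends, so nothing later overlaps Release Interview either.
Planning Call starts before Pricing Call ends → Pricing Call and Planning Call overlap.
Retrospective Meeting starts before Pricing Call ends → Pricing Call and Retrospective Meeting overlap.
Research Check-in starts after Pricing Call ends.
Retrospective Meeting starts before Planning Call ends → Planning Call and Retrospective Meeting overlap.
Research Check-in starts after Planning Call ends.
Research Check-in starts before Retrospective Meeting ends → Retrospective Meeting and Research Check-in overlap.
Overlapping pairs: Budget Review & Sprint Workshop, Planning Call & Pricing Call, Planning Call & Release Interview, Planning Call & Retrospective Meeting, Pricing Call & Release Interview, Pricing Call & Retrospective Meeting, Research Check-in & Retrospective Meeting — 7 in total.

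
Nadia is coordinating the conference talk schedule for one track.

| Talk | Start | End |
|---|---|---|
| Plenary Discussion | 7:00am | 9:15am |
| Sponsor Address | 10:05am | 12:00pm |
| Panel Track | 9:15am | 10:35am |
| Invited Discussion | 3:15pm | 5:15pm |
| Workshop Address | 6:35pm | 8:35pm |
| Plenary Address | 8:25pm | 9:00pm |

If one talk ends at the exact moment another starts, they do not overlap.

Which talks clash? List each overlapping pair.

Panel Track & Sponsor Address, Plenary Address & Workshop Address

Sorted by start: Plenary Discussion, Panel Track, Sponsor Address, Invited Discussion, Workshop Address, Plenary Address.
Panel Track starts exactly when Plenary Discussion ends (back-to-back, no overlap); Plenary Discussion is clear from here.
Sponsor Address starts before Panel Track ends → Panel Track and Sponsor Address overlap.
Invited Discussion starts after Panel Track ends; Panel Track is clear from here.
Invited Discussion starts after Sponsor Address ends; Sponsor Address is clear from here.
Workshop Address starts after Invited Discussion ends; Invited Discussion is clear from here.
Plenary Address starts before Workshop Address ends → Workshop Address and Plenary Address overlap.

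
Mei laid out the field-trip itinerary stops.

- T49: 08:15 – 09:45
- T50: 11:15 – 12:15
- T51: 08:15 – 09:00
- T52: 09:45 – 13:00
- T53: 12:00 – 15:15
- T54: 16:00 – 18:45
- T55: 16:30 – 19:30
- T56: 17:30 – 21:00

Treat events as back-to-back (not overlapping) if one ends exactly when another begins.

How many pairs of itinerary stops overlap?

7

Two intervals overlap when each starts before the other ends.
Sorted by start: T49, T51, T52, T50, T53, T54, T55, T56.
T51 starts before T49 ends → T49 and T51 overlap.
T52 starts exactly when T49 ends (back-to-back, no overlap), so nothing later overlaps T49 either.
T52 starts after T51 ends, so nothing later overlaps T51 either.
T50 starts before T52 ends → T52 and T50 overlap.
T53 starts before T52 ends → T52 and T53 overlap.
T54 starts after T52 ends, so nothing later overlaps T52 either.
T53 starts before T50 ends → T50 and T53 overlap.
T54 starts after T50 ends, so nothing later overlaps T50 either.
T54 starts after T53 ends, so nothing later overlaps T53 either.
T55 starts before T54 ends → T54 and T55 overlap.
T56 starts before T54 ends → T54 and T56 overlap.
T56 starts before T55 ends → T55 and T56 overlap.
Overlapping pairs: T49 & T51, T50 & T52, T50 & T53, T52 & T53, T54 & T55, T54 & T56, T55 & T56 — 7 in total.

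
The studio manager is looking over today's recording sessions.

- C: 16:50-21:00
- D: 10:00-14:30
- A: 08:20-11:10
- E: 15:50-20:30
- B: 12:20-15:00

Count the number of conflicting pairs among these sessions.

3

Two intervals overlap when each starts before the other ends.
Sorted by start: A, D, B, E, C.
D starts before A ends → A and D overlap.
B starts after A ends, so nothing later overlaps A either.
B starts before D ends → D and B overlap.
E starts after D ends, so nothing later overlaps D either.
E starts after B ends, so nothing later overlaps B either.
C starts before E ends → E and C overlap.
Overlapping pairs: A & D, B & D, C & E — 3 in total.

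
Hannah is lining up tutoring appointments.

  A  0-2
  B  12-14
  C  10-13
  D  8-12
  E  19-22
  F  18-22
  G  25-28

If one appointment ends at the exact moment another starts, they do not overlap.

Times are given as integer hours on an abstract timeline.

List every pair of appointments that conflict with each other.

Sorted by start: A, D, C, B, F, E, G.
D starts after A ends; A is clear from here.
C starts before D ends → D and C overlap.
B starts exactly when D ends (back-to-back, no overlap); D is clear from here.
B starts before C ends → C and B overlap.
F starts after C ends; C is clear from here.
F starts after B ends; B is clear from here.
E starts before F ends → F and E overlap.
G starts after F ends.
G starts after E ends.

B & C, C & D, E & F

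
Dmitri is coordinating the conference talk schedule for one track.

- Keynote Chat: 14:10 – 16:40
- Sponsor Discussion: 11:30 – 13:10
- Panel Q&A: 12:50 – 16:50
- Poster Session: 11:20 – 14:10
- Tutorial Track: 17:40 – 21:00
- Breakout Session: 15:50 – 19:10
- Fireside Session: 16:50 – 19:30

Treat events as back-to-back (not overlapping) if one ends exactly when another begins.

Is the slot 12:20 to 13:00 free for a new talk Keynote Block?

Poster Session: starts 11:20 before Keynote Block ends 13:00, and ends 14:10 after Keynote Block starts 12:20 → overlap.
Sponsor Discussion: starts 11:30 before Keynote Block ends 13:00, and ends 13:10 after Keynote Block starts 12:20 → overlap.
Panel Q&A: starts 12:50 before Keynote Block ends 13:00, and ends 16:50 after Keynote Block starts 12:20 → overlap.
Keynote Chat: starts 14:10 at or after Keynote Block ends 13:00 → clear.
Breakout Session: starts 15:50 at or after Keynote Block ends 13:00 → clear.
Fireside Session: starts 16:50 at or after Keynote Block ends 13:00 → clear.
Tutorial Track: starts 17:40 at or after Keynote Block ends 13:00 → clear.
Keynote Block overlaps Panel Q&A, Poster Session, Sponsor Discussion.

No — it overlaps Panel Q&A, Poster Session, Sponsor Discussion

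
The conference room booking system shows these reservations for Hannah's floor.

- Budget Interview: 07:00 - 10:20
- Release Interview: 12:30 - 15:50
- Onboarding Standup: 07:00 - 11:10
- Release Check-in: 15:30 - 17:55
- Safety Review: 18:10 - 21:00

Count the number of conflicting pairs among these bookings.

Sorted by start: Budget Interview, Onboarding Standup, Release Interview, Release Check-in, Safety Review.
Onboarding Standup starts before Budget Interview ends → Budget Interview and Onboarding Standup overlap.
Release Interview starts after Budget Interview ends, so Budget Interview has no further overlaps.
Release Interview starts after Onboarding Standup ends, so Onboarding Standup has no further overlaps.
Release Check-in starts before Release Interview ends → Release Interview and Release Check-in overlap.
Safety Review starts after Release Interview ends.
Safety Review starts after Release Check-in ends.
Overlapping pairs: Budget Interview & Onboarding Standup, Release Check-in & Release Interview — 2 in total.

2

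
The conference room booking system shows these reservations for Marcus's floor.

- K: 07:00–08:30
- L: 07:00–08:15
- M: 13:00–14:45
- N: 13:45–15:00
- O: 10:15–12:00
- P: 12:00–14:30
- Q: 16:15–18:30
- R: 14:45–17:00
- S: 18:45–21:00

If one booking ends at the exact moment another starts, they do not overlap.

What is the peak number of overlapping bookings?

3

Sweep the timeline, counting +1 at each start and −1 at each end (ends before starts at a tie):
07:00 start K → 1
07:00 start L → 2
08:15 end L → 1
08:30 end K → 0
10:15 start O → 1
12:00 end O → 0
12:00 start P → 1
13:00 start M → 2
13:45 start N → 3
14:30 end P → 2
14:45 end M → 1
14:45 start R → 2
15:00 end N → 1
16:15 start Q → 2
17:00 end R → 1
18:30 end Q → 0
18:45 start S → 1
21:00 end S → 0
Peak is 3, at 13:45 (M, N, P).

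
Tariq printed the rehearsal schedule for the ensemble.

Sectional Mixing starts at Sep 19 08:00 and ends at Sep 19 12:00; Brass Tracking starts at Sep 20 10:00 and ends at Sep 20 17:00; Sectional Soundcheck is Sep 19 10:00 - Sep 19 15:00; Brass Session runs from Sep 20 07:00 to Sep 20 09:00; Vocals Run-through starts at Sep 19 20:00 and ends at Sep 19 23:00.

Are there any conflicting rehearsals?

Yes

Sorted by start: Sectional Mixing, Sectional Soundcheck, Vocals Run-through, Brass Session, Brass Tracking.
Sectional Soundcheck starts before Sectional Mixing ends → Sectional Mixing and Sectional Soundcheck overlap.
That's a conflict, so the schedule is not conflict-free.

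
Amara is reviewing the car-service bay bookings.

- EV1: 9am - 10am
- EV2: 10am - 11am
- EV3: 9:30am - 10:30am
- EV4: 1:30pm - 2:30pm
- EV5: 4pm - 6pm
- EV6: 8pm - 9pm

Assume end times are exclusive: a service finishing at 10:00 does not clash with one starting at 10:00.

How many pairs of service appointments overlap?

2

Sorted by start: EV1, EV3, EV2, EV4, EV5, EV6.
EV3 starts before EV1 ends → EV1 and EV3 overlap.
EV2 starts exactly when EV1 ends (back-to-back, no overlap); EV1 is clear from here.
EV2 starts before EV3 ends → EV3 and EV2 overlap.
EV4 starts after EV3 ends; EV3 is clear from here.
EV4 starts after EV2 ends; EV2 is clear from here.
EV5 starts after EV4 ends; EV4 is clear from here.
EV6 starts after EV5 ends.
Overlapping pairs: EV1 & EV3, EV2 & EV3 — 2 in total.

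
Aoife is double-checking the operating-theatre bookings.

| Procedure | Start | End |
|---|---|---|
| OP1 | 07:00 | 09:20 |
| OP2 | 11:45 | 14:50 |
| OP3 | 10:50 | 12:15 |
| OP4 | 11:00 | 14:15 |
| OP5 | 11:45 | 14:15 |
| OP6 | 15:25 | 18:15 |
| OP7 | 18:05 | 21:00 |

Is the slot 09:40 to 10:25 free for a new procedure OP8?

OP1: ends 09:20 at or before OP8 starts 09:40 → clear.
OP3: starts 10:50 at or after OP8 ends 10:25 → clear.
OP4: starts 11:00 at or after OP8 ends 10:25 → clear.
OP2: starts 11:45 at or after OP8 ends 10:25 → clear.
OP5: starts 11:45 at or after OP8 ends 10:25 → clear.
OP6: starts 15:25 at or after OP8 ends 10:25 → clear.
OP7: starts 18:05 at or after OP8 ends 10:25 → clear.

Yes — the slot is free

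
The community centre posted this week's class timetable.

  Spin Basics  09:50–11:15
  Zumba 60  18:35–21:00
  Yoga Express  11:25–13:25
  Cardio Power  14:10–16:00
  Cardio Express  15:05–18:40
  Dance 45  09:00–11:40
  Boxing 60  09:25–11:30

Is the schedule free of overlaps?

Sorted by start: Dance 45, Boxing 60, Spin Basics, Yoga Express, Cardio Power, Cardio Express, Zumba 60.
Boxing 60 starts before Dance 45 ends → Dance 45 and Boxing 60 overlap.
That's a conflict, so the schedule is not conflict-free.

No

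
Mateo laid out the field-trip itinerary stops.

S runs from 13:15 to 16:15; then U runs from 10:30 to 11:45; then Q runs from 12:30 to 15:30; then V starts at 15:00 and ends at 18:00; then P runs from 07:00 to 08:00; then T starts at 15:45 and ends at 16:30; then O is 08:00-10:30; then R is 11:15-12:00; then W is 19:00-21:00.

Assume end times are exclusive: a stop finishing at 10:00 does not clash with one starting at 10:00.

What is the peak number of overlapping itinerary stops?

3

Sweep the timeline, counting +1 at each start and −1 at each end (ends before starts at a tie):
07:00 start P → 1
08:00 end P → 0
08:00 start O → 1
10:30 end O → 0
10:30 start U → 1
11:15 start R → 2
11:45 end U → 1
12:00 end R → 0
12:30 start Q → 1
13:15 start S → 2
15:00 start V → 3
15:30 end Q → 2
15:45 start T → 3
16:15 end S → 2
16:30 end T → 1
18:00 end V → 0
19:00 start W → 1
21:00 end W → 0
Peak is 3, at 15:00 (Q, S, V).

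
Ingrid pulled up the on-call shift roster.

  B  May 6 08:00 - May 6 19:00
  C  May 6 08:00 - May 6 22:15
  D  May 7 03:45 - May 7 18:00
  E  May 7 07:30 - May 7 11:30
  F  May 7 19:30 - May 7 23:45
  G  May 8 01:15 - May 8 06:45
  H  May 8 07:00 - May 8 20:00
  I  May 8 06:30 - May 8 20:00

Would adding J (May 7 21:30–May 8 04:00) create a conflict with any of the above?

Yes — it overlaps F, G

B: ends May 6 19:00 at or before J starts May 7 21:30 → clear.
C: ends May 6 22:15 at or before J starts May 7 21:30 → clear.
D: ends May 7 18:00 at or before J starts May 7 21:30 → clear.
E: ends May 7 11:30 at or before J starts May 7 21:30 → clear.
F: starts May 7 19:30 before J ends May 8 04:00, and ends May 7 23:45 after J starts May 7 21:30 → overlap.
G: starts May 8 01:15 before J ends May 8 04:00, and ends May 8 06:45 after J starts May 7 21:30 → overlap.
I: starts May 8 06:30 at or after J ends May 8 04:00 → clear.
H: starts May 8 07:00 at or after J ends May 8 04:00 → clear.
J overlaps F, G.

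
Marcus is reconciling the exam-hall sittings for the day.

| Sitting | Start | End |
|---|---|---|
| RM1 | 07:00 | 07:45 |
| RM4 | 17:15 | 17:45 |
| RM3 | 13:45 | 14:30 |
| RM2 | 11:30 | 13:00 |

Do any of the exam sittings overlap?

No

Sorted by start: RM1, RM2, RM3, RM4.
RM2 starts after RM1 ends — done with RM1.
RM3 starts after RM2 ends — done with RM2.
RM4 starts after RM3 ends.
Every pair is clear; the schedule has no overlaps.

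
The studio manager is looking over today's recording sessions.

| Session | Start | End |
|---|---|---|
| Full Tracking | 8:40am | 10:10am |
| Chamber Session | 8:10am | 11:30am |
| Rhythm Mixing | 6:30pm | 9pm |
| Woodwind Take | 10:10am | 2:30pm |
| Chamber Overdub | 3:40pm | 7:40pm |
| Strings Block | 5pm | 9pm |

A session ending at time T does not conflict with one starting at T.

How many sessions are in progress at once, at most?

3

Sort all start/end points and keep a running count:
8:10am start Chamber Session → 1
8:40am start Full Tracking → 2
10:10am end Full Tracking → 1
10:10am start Woodwind Take → 2
11:30am end Chamber Session → 1
2:30pm end Woodwind Take → 0
3:40pm start Chamber Overdub → 1
5pm start Strings Block → 2
6:30pm start Rhythm Mixing → 3
7:40pm end Chamber Overdub → 2
9pm end Rhythm Mixing → 1
9pm end Strings Block → 0
Peak is 3, at 6:30pm (Chamber Overdub, Rhythm Mixing, Strings Block).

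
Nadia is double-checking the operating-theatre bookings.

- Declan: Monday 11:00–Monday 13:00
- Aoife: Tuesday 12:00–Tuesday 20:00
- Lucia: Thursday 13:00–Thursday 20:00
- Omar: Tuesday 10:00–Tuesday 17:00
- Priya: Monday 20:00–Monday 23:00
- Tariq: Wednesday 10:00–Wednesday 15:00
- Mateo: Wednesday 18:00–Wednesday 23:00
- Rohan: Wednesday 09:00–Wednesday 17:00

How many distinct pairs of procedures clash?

2

Sorted by start: Declan, Priya, Omar, Aoife, Rohan, Tariq, Mateo, Lucia.
Priya starts after Declan ends, so nothing later overlaps Declan either.
Omar starts after Priya ends, so nothing later overlaps Priya either.
Aoife starts before Omar ends → Omar and Aoife overlap.
Rohan starts after Omar ends, so nothing later overlaps Omar either.
Rohan starts after Aoife ends, so nothing later overlaps Aoife either.
Tariq starts before Rohan ends → Rohan and Tariq overlap.
Mateo starts after Rohan ends, so nothing later overlaps Rohan either.
Mateo starts after Tariq ends, so nothing later overlaps Tariq either.
Lucia starts after Mateo ends.
Overlapping pairs: Aoife & Omar, Rohan & Tariq — 2 in total.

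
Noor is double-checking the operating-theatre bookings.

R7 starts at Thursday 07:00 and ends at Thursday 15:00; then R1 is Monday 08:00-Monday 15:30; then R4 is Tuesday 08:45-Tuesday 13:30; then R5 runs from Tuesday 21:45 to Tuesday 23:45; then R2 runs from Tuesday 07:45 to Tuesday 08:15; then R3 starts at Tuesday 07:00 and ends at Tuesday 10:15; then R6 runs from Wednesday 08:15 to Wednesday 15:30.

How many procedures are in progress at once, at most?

Sweep the timeline, counting +1 at each start and −1 at each end (ends before starts at a tie):
Monday 08:00 start R1 → 1
Monday 15:30 end R1 → 0
Tuesday 07:00 start R3 → 1
Tuesday 07:45 start R2 → 2
Tuesday 08:15 end R2 → 1
Tuesday 08:45 start R4 → 2
Tuesday 10:15 end R3 → 1
Tuesday 13:30 end R4 → 0
Tuesday 21:45 start R5 → 1
Tuesday 23:45 end R5 → 0
Wednesday 08:15 start R6 → 1
Wednesday 15:30 end R6 → 0
Thursday 07:00 start R7 → 1
Thursday 15:00 end R7 → 0
Peak is 2, at Tuesday 07:45 (R2, R3).

2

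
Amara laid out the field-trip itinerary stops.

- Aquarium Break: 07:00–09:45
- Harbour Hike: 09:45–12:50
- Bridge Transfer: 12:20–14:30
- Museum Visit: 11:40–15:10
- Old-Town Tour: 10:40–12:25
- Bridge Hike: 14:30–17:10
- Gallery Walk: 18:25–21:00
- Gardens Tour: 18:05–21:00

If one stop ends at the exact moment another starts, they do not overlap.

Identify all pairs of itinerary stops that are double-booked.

Bridge Hike & Museum Visit, Bridge Transfer & Harbour Hike, Bridge Transfer & Museum Visit, Bridge Transfer & Old-Town Tour, Gallery Walk & Gardens Tour, Harbour Hike & Museum Visit, Harbour Hike & Old-Town Tour, Museum Visit & Old-Town Tour

Sorted by start: Aquarium Break, Harbour Hike, Old-Town Tour, Museum Visit, Bridge Transfer, Bridge Hike, Gardens Tour, Gallery Walk.
Harbour Hike starts exactly when Aquarium Break ends (back-to-back, no overlap), so nothing later overlaps Aquarium Break either.
Old-Town Tour starts before Harbour Hike ends → Harbour Hike and Old-Town Tour overlap.
Museum Visit starts before Harbour Hike ends → Harbour Hike and Museum Visit overlap.
Bridge Transfer starts before Harbour Hike ends → Harbour Hike and Bridge Transfer overlap.
Bridge Hike starts after Harbour Hike ends, so nothing later overlaps Harbour Hike either.
Museum Visit starts before Old-Town Tour ends → Old-Town Tour and Museum Visit overlap.
Bridge Transfer starts before Old-Town Tour ends → Old-Town Tour and Bridge Transfer overlap.
Bridge Hike starts after Old-Town Tour ends, so nothing later overlaps Old-Town Tour either.
Bridge Transfer starts before Museum Visit ends → Museum Visit and Bridge Transfer overlap.
Bridge Hike starts before Museum Visit ends → Museum Visit and Bridge Hike overlap.
Gardens Tour starts after Museum Visit ends, so nothing later overlaps Museum Visit either.
Bridge Hike starts exactly when Bridge Transfer ends (back-to-back, no overlap), so nothing later overlaps Bridge Transfer either.
Gardens Tour starts after Bridge Hike ends, so nothing later overlaps Bridge Hike either.
Gallery Walk starts before Gardens Tour ends → Gardens Tour and Gallery Walk overlap.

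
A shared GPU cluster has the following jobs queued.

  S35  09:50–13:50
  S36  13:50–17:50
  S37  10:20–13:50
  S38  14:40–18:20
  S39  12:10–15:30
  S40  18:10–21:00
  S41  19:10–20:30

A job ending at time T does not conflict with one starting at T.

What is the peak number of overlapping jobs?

Sort all start/end points and keep a running count:
09:50 start S35 → 1
10:20 start S37 → 2
12:10 start S39 → 3
13:50 end S35 → 2
13:50 end S37 → 1
13:50 start S36 → 2
14:40 start S38 → 3
15:30 end S39 → 2
17:50 end S36 → 1
18:10 start S40 → 2
18:20 end S38 → 1
19:10 start S41 → 2
20:30 end S41 → 1
21:00 end S40 → 0
Peak is 3, at 12:10 (S35, S37, S39).

3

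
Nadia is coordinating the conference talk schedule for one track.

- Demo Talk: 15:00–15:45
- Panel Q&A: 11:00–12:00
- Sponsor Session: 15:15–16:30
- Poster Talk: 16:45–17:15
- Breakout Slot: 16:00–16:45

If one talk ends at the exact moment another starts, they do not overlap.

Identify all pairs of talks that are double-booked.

Breakout Slot & Sponsor Session, Demo Talk & Sponsor Session

Check each pair: they overlap iff neither finishes before the other starts.
Sorted by start: Panel Q&A, Demo Talk, Sponsor Session, Breakout Slot, Poster Talk.
Demo Talk starts after Panel Q&A ends, so nothing later overlaps Panel Q&A either.
Sponsor Session starts before Demo Talk ends → Demo Talk and Sponsor Session overlap.
Breakout Slot starts after Demo Talk ends, so nothing later overlaps Demo Talk either.
Breakout Slot starts before Sponsor Session ends → Sponsor Session and Breakout Slot overlap.
Poster Talk starts after Sponsor Session ends.
Poster Talk starts exactly when Breakout Slot ends (back-to-back, no overlap).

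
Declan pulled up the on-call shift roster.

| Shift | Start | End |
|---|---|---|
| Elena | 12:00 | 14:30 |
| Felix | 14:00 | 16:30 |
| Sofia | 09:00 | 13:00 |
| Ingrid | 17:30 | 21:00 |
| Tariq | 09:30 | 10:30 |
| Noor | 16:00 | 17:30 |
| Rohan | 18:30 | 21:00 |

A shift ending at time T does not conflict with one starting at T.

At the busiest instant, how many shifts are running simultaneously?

2

Walk through starts and ends in time order (an end at T is processed before a start at T):
09:00 start Sofia → 1
09:30 start Tariq → 2
10:30 end Tariq → 1
12:00 start Elena → 2
13:00 end Sofia → 1
14:00 start Felix → 2
14:30 end Elena → 1
16:00 start Noor → 2
16:30 end Felix → 1
17:30 end Noor → 0
17:30 start Ingrid → 1
18:30 start Rohan → 2
21:00 end Ingrid → 1
21:00 end Rohan → 0
Peak is 2, at 09:30 (Sofia, Tariq).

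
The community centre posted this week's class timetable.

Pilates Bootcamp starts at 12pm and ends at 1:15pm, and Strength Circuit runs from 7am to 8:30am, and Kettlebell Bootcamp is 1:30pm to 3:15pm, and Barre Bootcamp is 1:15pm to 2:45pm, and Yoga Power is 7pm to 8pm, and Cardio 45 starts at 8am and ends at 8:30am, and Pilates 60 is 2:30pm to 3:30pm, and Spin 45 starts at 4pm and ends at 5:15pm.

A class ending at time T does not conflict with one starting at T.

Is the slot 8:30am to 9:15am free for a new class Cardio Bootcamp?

Yes — the slot is free

Strength Circuit: ends 8:30am at or before Cardio Bootcamp starts 8:30am → clear.
Cardio 45: ends 8:30am at or before Cardio Bootcamp starts 8:30am → clear.
Pilates Bootcamp: starts 12pm at or after Cardio Bootcamp ends 9:15am → clear.
Barre Bootcamp: starts 1:15pm at or after Cardio Bootcamp ends 9:15am → clear.
Kettlebell Bootcamp: starts 1:30pm at or after Cardio Bootcamp ends 9:15am → clear.
Pilates 60: starts 2:30pm at or after Cardio Bootcamp ends 9:15am → clear.
Spin 45: starts 4pm at or after Cardio Bootcamp ends 9:15am → clear.
Yoga Power: starts 7pm at or after Cardio Bootcamp ends 9:15am → clear.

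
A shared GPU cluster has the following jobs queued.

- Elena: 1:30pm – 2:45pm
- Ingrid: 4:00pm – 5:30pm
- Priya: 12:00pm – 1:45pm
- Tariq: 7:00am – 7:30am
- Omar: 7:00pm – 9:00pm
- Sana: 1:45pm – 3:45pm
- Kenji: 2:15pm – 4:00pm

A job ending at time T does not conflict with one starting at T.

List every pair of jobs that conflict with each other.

Elena & Kenji, Elena & Priya, Elena & Sana, Kenji & Sana

Sorted by start: Tariq, Priya, Elena, Sana, Kenji, Ingrid, Omar.
Priya starts after Tariq ends, so nothing later overlaps Tariq either.
Elena starts before Priya ends → Priya and Elena overlap.
Sana starts exactly when Priya ends (back-to-back, no overlap), so nothing later overlaps Priya either.
Sana starts before Elena ends → Elena and Sana overlap.
Kenji starts before Elena ends → Elena and Kenji overlap.
Ingrid starts after Elena ends, so nothing later overlaps Elena either.
Kenji starts before Sana ends → Sana and Kenji overlap.
Ingrid starts after Sana ends, so nothing later overlaps Sana either.
Ingrid starts exactly when Kenji ends (back-to-back, no overlap), so nothing later overlaps Kenji either.
Omar starts after Ingrid ends.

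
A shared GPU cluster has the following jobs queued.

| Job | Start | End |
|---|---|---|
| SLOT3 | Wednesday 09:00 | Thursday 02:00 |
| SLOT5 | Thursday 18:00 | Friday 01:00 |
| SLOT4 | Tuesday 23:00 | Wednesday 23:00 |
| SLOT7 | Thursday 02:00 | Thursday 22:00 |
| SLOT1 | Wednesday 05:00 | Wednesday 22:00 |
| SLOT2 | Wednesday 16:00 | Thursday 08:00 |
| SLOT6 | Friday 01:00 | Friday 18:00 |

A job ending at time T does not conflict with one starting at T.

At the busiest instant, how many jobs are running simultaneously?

4

Sweep the timeline, counting +1 at each start and −1 at each end (ends before starts at a tie):
Tuesday 23:00 start SLOT4 → 1
Wednesday 05:00 start SLOT1 → 2
Wednesday 09:00 start SLOT3 → 3
Wednesday 16:00 start SLOT2 → 4
Wednesday 22:00 end SLOT1 → 3
Wednesday 23:00 end SLOT4 → 2
Thursday 02:00 end SLOT3 → 1
Thursday 02:00 start SLOT7 → 2
Thursday 08:00 end SLOT2 → 1
Thursday 18:00 start SLOT5 → 2
Thursday 22:00 end SLOT7 → 1
Friday 01:00 end SLOT5 → 0
Friday 01:00 start SLOT6 → 1
Friday 18:00 end SLOT6 → 0
Peak is 4, at Wednesday 16:00 (SLOT1, SLOT2, SLOT3, SLOT4).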